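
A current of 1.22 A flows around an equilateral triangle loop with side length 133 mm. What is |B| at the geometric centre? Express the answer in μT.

Each side is a finite straight segment at perpendicular distance d = a/(2 tan(π/3)) = 0.03839 m from the centre, with end-angles ±π/3.
One side contributes B₁ = (μ₀I/4πd)·2 sin(π/3) = 5.50×10⁻⁶ T.
All 3 sides add in the same direction: B = 3 × 5.50×10⁻⁶ = 1.65×10⁻⁵ T.

B ≈ 16.5 μT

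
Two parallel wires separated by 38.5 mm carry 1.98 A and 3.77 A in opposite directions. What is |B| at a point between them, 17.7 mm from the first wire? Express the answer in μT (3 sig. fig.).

B ≈ 58.6 μT

Each long wire gives B = μ₀I/(2πd). Distances are d₁ = 0.0177 m and d₂ = 0.0208 m.
B₁ = 2.24×10⁻⁵ T, B₂ = 3.63×10⁻⁵ T.
Between antiparallel currents both contributions point the same way, so they add. B = B₁ + B₂ = 2.24×10⁻⁵ + 3.63×10⁻⁵ = 5.86×10⁻⁵ T.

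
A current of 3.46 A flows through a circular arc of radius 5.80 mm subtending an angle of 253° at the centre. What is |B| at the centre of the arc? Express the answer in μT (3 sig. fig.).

The Biot–Savart field of a circular arc at its centre is B = μ₀Iφ/(4πR), with φ = 4.416 rad.
B = (4π×10⁻⁷ × 3.46 × 4.416) / (4π × 0.0058) = 2.63×10⁻⁴ T.

B ≈ 263 μT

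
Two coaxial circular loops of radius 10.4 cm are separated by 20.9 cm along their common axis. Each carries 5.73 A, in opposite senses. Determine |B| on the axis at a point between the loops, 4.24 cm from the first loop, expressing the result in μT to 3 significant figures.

B ≈ 22.3 μT

Each loop contributes B = μ₀IR²/[2(R²+z²)^(3/2)] on the axis, with z measured from that loop.
Loop 1 (z = 0.0424 m): B₁ = 2.75×10⁻⁵ T. Loop 2 (z = 0.1666 m): B₂ = 5.14×10⁻⁶ T.
The fields oppose: B = |B₁ − B₂| = 2.23×10⁻⁵ T.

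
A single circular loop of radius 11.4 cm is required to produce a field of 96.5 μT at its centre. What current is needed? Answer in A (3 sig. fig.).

At the centre of a circular loop B = μ₀I/(2R), so I = 2RB/μ₀.
With R = 0.114 m, I = 2 × 0.114 × 9.65×10⁻⁵ / (4π×10⁻⁷) = 17.5 A.

I ≈ 17.5 A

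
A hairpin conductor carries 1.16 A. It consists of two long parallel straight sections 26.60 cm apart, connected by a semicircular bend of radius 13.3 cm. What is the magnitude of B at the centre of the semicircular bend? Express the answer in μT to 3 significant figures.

B ≈ 4.48 μT

The semicircular arc contributes B_arc = μ₀I·π/(4πR) = μ₀I/(4R) = 2.74×10⁻⁶ T.
Each semi-infinite lead is at perpendicular distance R = 0.133 m from the centre, with the perpendicular foot at its near end, so it contributes μ₀I/(4πR); both point the same way, together 1.74×10⁻⁶ T.
Arc and leads all point the same direction: B = 2.74×10⁻⁶ + 1.74×10⁻⁶ = 4.48×10⁻⁶ T.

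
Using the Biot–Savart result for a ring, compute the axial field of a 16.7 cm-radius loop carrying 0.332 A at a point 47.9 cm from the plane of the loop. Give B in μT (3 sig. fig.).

On the axis of a circular loop, B = μ₀IR² / [2(R²+z²)^(3/2)].
R² + z² = (0.167)² + (0.479)² = 0.2573 m², and (R²+z²)^(3/2) = 0.131 m³.
B = (4π×10⁻⁷ × 0.332 × 0.02789) / (2 × 0.131) = 4.46×10⁻⁸ T.

B ≈ 0.0446 μT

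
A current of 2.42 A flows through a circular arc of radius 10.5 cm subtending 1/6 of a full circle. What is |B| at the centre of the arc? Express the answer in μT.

The Biot–Savart field of a circular arc at its centre is B = μ₀Iφ/(4πR), with φ = 1.047 rad.
B = (4π×10⁻⁷ × 2.42 × 1.047) / (4π × 0.105) = 2.41×10⁻⁶ T.

B ≈ 2.41 μT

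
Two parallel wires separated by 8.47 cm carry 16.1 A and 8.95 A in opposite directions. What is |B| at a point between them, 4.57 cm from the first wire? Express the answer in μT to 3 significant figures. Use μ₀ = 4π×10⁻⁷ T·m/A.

Each long wire gives B = μ₀I/(2πd). Distances are d₁ = 0.0457 m and d₂ = 0.039 m.
B₁ = 7.05×10⁻⁵ T, B₂ = 4.59×10⁻⁵ T.
Between antiparallel currents both contributions point the same way, so they add. B = B₁ + B₂ = 7.05×10⁻⁵ + 4.59×10⁻⁵ = 1.16×10⁻⁴ T.

B ≈ 116 μT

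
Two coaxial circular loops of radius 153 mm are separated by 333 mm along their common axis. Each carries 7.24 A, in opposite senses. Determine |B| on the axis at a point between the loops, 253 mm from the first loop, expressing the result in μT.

Each loop contributes B = μ₀IR²/[2(R²+z²)^(3/2)] on the axis, with z measured from that loop.
Loop 1 (z = 0.253 m): B₁ = 4.12×10⁻⁶ T. Loop 2 (z = 0.08 m): B₂ = 2.07×10⁻⁵ T.
The fields oppose: B = |B₁ − B₂| = 1.66×10⁻⁵ T.

B ≈ 16.6 μT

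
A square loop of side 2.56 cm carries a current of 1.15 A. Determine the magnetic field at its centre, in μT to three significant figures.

Each side is a finite straight segment at perpendicular distance d = a/(2 tan(π/4)) = 0.0128 m from the centre, with end-angles ±π/4.
One side contributes B₁ = (μ₀I/4πd)·2 sin(π/4) = 1.27×10⁻⁵ T.
All 4 sides add in the same direction: B = 4 × 1.27×10⁻⁵ = 5.08×10⁻⁵ T.

B ≈ 50.8 μT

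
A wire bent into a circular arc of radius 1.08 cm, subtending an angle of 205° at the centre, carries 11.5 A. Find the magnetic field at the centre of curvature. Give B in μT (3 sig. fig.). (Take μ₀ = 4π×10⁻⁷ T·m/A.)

The Biot–Savart field of a circular arc at its centre is B = μ₀Iφ/(4πR), with φ = 3.578 rad.
B = (4π×10⁻⁷ × 11.5 × 3.578) / (4π × 0.0108) = 3.81×10⁻⁴ T.

B ≈ 381 μT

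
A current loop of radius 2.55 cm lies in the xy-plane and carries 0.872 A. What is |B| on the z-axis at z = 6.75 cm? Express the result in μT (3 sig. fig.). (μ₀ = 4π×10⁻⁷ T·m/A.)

On the axis of a circular loop, B = μ₀IR² / [2(R²+z²)^(3/2)].
R² + z² = (0.0255)² + (0.0675)² = 0.005207 m², and (R²+z²)^(3/2) = 3.76×10⁻⁴ m³.
B = (4π×10⁻⁷ × 0.872 × 0.0006502) / (2 × 3.76×10⁻⁴) = 9.48×10⁻⁷ T.

B ≈ 0.948 μT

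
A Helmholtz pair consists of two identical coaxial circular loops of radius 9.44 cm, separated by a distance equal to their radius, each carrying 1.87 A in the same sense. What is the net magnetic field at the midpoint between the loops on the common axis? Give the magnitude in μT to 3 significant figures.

B ≈ 17.8 μT

Each loop contributes B = μ₀IR²/[2(R²+z²)^(3/2)] on the axis, with z measured from that loop.
Loop 1 (z = 0.0472 m): B₁ = 8.91×10⁻⁶ T. Loop 2 (z = 0.0472 m): B₂ = 8.91×10⁻⁶ T.
The fields add: B = B₁ + B₂ = 1.78×10⁻⁵ T.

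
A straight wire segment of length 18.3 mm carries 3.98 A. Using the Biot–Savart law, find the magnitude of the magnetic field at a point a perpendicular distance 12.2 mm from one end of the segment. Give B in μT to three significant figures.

For a finite straight segment, B = (μ₀I/4πd)(sinθ₁ + sinθ₂), where θ₁, θ₂ are the angles from the perpendicular to each end.
The perpendicular foot is at one end, so the two end-offsets along the wire are 0 and L = 0.0183 m.
sinθ₁ = 0/√(0²+0.0122²) = 0.0000; sinθ₂ = 0.0183/√(0.0183²+0.0122²) = 0.8321.
B = (4π×10⁻⁷ × 3.98) / (4π × 0.0122) × (0.0000 + 0.8321) = 2.71×10⁻⁵ T.

B ≈ 27.1 μT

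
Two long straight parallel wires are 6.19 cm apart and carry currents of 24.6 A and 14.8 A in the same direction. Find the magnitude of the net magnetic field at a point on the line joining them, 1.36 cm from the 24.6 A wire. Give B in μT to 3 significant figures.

B ≈ 300 μT

Each long wire gives B = μ₀I/(2πd). Distances are d₁ = 0.0136 m and d₂ = 0.0483 m.
B₁ = 3.62×10⁻⁴ T, B₂ = 6.13×10⁻⁵ T.
Between parallel currents the two contributions point in opposite directions, so they subtract. B = |B₁ − B₂| = |3.62×10⁻⁴ − 6.13×10⁻⁵| = 3.00×10⁻⁴ T.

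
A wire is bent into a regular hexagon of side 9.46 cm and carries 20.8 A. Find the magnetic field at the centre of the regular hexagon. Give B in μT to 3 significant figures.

Each side is a finite straight segment at perpendicular distance d = a/(2 tan(π/6)) = 0.08193 m from the centre, with end-angles ±π/6.
One side contributes B₁ = (μ₀I/4πd)·2 sin(π/6) = 2.54×10⁻⁵ T.
All 6 sides add in the same direction: B = 6 × 2.54×10⁻⁵ = 1.52×10⁻⁴ T.

B ≈ 152 μT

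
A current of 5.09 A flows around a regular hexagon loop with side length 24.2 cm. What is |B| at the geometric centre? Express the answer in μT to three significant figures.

Each side is a finite straight segment at perpendicular distance d = a/(2 tan(π/6)) = 0.2096 m from the centre, with end-angles ±π/6.
One side contributes B₁ = (μ₀I/4πd)·2 sin(π/6) = 2.43×10⁻⁶ T.
All 6 sides add in the same direction: B = 6 × 2.43×10⁻⁶ = 1.46×10⁻⁵ T.

B ≈ 14.6 μT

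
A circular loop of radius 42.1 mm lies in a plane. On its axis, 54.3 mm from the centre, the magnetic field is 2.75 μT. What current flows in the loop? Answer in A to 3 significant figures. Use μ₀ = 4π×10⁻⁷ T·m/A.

I ≈ 0.801 A

On the axis of a loop, B = μ₀IR²/[2(R²+z²)^(3/2)], so I = 2B(R²+z²)^(3/2)/(μ₀R²).
R² + z² = 0.001772 + 0.002948 = 0.004721 m²; raised to 3/2 gives 3.24×10⁻⁴ m³.
I = 2 × 2.75×10⁻⁶ × 3.24×10⁻⁴ / (1.26×10⁻⁶ × 0.001772) = 0.801 A.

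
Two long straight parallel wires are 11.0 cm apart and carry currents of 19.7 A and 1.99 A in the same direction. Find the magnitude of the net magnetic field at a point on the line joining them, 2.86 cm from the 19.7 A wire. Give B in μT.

B ≈ 133 μT

Each long wire gives B = μ₀I/(2πd). Distances are d₁ = 0.0286 m and d₂ = 0.0814 m.
B₁ = 1.38×10⁻⁴ T, B₂ = 4.89×10⁻⁶ T.
Between parallel currents the two contributions point in opposite directions, so they subtract. B = |B₁ − B₂| = |1.38×10⁻⁴ − 4.89×10⁻⁶| = 1.33×10⁻⁴ T.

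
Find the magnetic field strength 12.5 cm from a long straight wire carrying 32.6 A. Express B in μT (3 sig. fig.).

B ≈ 52.2 μT

For an infinitely long straight wire, B = μ₀I/(2πd).
B = (4π×10⁻⁷ × 32.6) / (2π × 0.125) = 5.22×10⁻⁵ T.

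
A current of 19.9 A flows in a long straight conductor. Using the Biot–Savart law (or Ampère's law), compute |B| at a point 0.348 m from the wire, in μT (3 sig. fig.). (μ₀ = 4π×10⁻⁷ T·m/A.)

For an infinitely long straight wire, B = μ₀I/(2πd).
B = (4π×10⁻⁷ × 19.9) / (2π × 0.348) = 1.14×10⁻⁵ T.

B ≈ 11.4 μT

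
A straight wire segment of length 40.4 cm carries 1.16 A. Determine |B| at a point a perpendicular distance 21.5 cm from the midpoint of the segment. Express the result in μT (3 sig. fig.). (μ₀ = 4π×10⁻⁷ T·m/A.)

B ≈ 0.739 μT

For a finite straight segment, B = (μ₀I/4πd)(sinθ₁ + sinθ₂), where θ₁, θ₂ are the angles from the perpendicular to each end.
The perpendicular from the point meets the wire at its midpoint, so each end is L/2 = 0.202 m away along the wire.
sinθ₁ = 0.202/√(0.202²+0.215²) = 0.6847; sinθ₂ = 0.202/√(0.202²+0.215²) = 0.6847.
B = (4π×10⁻⁷ × 1.16) / (4π × 0.215) × (0.6847 + 0.6847) = 7.39×10⁻⁷ T.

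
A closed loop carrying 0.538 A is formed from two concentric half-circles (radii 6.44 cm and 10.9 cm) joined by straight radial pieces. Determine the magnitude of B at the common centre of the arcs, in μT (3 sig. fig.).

The radial connectors point toward the centre, so dl × r̂ = 0 and they contribute nothing.
Each semicircle gives μ₀I/(4R): inner arc 2.62×10⁻⁶ T, outer arc 1.55×10⁻⁶ T.
The two arcs carry current in opposite angular senses, so their fields oppose: B = |2.62×10⁻⁶ − 1.55×10⁻⁶| = 1.07×10⁻⁶ T.

B ≈ 1.07 μT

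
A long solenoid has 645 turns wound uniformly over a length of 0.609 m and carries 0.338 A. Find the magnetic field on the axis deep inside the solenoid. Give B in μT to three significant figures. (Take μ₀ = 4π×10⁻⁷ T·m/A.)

Inside a long solenoid, B = μ₀nI with n = 1059 turns/m.
B = 4π×10⁻⁷ × 1059 × 0.338 = 4.50×10⁻⁴ T.

B ≈ 450 μT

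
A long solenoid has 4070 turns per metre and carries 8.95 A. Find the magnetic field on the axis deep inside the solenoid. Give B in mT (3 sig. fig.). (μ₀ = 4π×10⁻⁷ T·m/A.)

B ≈ 45.8 mT

Inside a long solenoid, B = μ₀nI with n = 4070 turns/m.
B = 4π×10⁻⁷ × 4070 × 8.95 = 4.58×10⁻² T.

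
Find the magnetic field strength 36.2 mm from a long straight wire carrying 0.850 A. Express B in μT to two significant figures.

B ≈ 4.7 μT

For an infinitely long straight wire, B = μ₀I/(2πd).
B = (4π×10⁻⁷ × 0.850) / (2π × 0.0362) = 4.70×10⁻⁶ T.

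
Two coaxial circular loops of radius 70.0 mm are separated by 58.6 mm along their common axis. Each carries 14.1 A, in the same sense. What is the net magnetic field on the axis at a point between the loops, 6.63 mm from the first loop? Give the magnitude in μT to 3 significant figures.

B ≈ 190 μT

Each loop contributes B = μ₀IR²/[2(R²+z²)^(3/2)] on the axis, with z measured from that loop.
Loop 1 (z = 0.00663 m): B₁ = 1.25×10⁻⁴ T. Loop 2 (z = 0.05197 m): B₂ = 6.55×10⁻⁵ T.
The fields add: B = B₁ + B₂ = 1.90×10⁻⁴ T.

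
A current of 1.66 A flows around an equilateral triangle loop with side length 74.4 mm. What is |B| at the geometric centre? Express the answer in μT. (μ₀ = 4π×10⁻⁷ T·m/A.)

Each side is a finite straight segment at perpendicular distance d = a/(2 tan(π/3)) = 0.02148 m from the centre, with end-angles ±π/3.
One side contributes B₁ = (μ₀I/4πd)·2 sin(π/3) = 1.34×10⁻⁵ T.
All 3 sides add in the same direction: B = 3 × 1.34×10⁻⁵ = 4.02×10⁻⁵ T.

B ≈ 40.2 μT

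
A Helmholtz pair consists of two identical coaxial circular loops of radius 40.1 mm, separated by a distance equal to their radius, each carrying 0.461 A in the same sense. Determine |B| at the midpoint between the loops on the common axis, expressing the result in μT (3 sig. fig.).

B ≈ 10.3 μT

Each loop contributes B = μ₀IR²/[2(R²+z²)^(3/2)] on the axis, with z measured from that loop.
Loop 1 (z = 0.02005 m): B₁ = 5.17×10⁻⁶ T. Loop 2 (z = 0.02005 m): B₂ = 5.17×10⁻⁶ T.
The fields add: B = B₁ + B₂ = 1.03×10⁻⁵ T.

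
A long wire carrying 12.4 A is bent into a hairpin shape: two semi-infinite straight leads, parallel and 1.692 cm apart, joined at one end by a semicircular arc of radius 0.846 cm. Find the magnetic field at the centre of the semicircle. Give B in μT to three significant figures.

The semicircular arc contributes B_arc = μ₀I·π/(4πR) = μ₀I/(4R) = 4.60×10⁻⁴ T.
Each semi-infinite lead is at perpendicular distance R = 0.00846 m from the centre, with the perpendicular foot at its near end, so it contributes μ₀I/(4πR); both point the same way, together 2.93×10⁻⁴ T.
Arc and leads all point the same direction: B = 4.60×10⁻⁴ + 2.93×10⁻⁴ = 7.54×10⁻⁴ T.

B ≈ 754 μT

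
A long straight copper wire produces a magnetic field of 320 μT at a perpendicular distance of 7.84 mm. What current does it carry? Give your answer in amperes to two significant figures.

For a long straight wire B = μ₀I/(2πd), so I = 2πdB/μ₀.
I = 2π × 0.00784 × 3.20×10⁻⁴ / (4π×10⁻⁷) = 12.5 A.

I ≈ 13 A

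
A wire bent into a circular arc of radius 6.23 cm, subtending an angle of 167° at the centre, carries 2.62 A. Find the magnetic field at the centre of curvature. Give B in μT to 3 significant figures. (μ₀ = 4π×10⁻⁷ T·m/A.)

The Biot–Savart field of a circular arc at its centre is B = μ₀Iφ/(4πR), with φ = 2.915 rad.
B = (4π×10⁻⁷ × 2.62 × 2.915) / (4π × 0.0623) = 1.23×10⁻⁵ T.

B ≈ 12.3 μT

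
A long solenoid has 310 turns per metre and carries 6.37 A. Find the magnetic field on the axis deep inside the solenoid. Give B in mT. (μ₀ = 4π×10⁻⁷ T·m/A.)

B ≈ 2.48 mT

Inside a long solenoid, B = μ₀nI with n = 310 turns/m.
B = 4π×10⁻⁷ × 310 × 6.37 = 2.48×10⁻³ T.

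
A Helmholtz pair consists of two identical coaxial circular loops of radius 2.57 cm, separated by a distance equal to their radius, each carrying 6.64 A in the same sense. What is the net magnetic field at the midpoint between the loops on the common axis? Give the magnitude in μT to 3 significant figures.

Each loop contributes B = μ₀IR²/[2(R²+z²)^(3/2)] on the axis, with z measured from that loop.
Loop 1 (z = 0.01285 m): B₁ = 1.16×10⁻⁴ T. Loop 2 (z = 0.01285 m): B₂ = 1.16×10⁻⁴ T.
The fields add: B = B₁ + B₂ = 2.32×10⁻⁴ T.

B ≈ 232 μT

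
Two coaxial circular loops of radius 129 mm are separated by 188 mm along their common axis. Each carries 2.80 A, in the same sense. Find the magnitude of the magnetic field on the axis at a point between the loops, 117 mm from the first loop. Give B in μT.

B ≈ 14.7 μT

Each loop contributes B = μ₀IR²/[2(R²+z²)^(3/2)] on the axis, with z measured from that loop.
Loop 1 (z = 0.117 m): B₁ = 5.54×10⁻⁶ T. Loop 2 (z = 0.071 m): B₂ = 9.17×10⁻⁶ T.
The fields add: B = B₁ + B₂ = 1.47×10⁻⁵ T.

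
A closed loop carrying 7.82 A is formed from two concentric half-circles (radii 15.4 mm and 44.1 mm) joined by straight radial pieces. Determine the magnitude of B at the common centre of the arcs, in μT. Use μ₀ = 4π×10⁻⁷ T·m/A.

The radial connectors point toward the centre, so dl × r̂ = 0 and they contribute nothing.
Each semicircle gives μ₀I/(4R): inner arc 1.60×10⁻⁴ T, outer arc 5.57×10⁻⁵ T.
The two arcs carry current in opposite angular senses, so their fields oppose: B = |1.60×10⁻⁴ − 5.57×10⁻⁵| = 1.04×10⁻⁴ T.

B ≈ 104 μT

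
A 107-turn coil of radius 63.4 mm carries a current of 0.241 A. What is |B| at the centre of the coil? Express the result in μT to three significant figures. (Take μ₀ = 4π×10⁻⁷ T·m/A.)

B ≈ 256 μT

For an N-turn flat coil, B = Nμ₀I/(2R) with R = 0.0634 m.
B = 107 × 2.39×10⁻⁶ T = 2.56×10⁻⁴ T.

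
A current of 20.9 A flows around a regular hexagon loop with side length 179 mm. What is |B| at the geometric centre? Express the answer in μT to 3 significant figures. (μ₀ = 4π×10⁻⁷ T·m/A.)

B ≈ 80.9 μT

Each side is a finite straight segment at perpendicular distance d = a/(2 tan(π/6)) = 0.155 m from the centre, with end-angles ±π/6.
One side contributes B₁ = (μ₀I/4πd)·2 sin(π/6) = 1.35×10⁻⁵ T.
All 6 sides add in the same direction: B = 6 × 1.35×10⁻⁵ = 8.09×10⁻⁵ T.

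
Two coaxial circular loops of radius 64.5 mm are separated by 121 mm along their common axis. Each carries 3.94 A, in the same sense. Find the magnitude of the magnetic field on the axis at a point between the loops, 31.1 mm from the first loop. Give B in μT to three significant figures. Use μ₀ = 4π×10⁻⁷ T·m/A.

B ≈ 35.7 μT

Each loop contributes B = μ₀IR²/[2(R²+z²)^(3/2)] on the axis, with z measured from that loop.
Loop 1 (z = 0.0311 m): B₁ = 2.81×10⁻⁵ T. Loop 2 (z = 0.0899 m): B₂ = 7.60×10⁻⁶ T.
The fields add: B = B₁ + B₂ = 3.57×10⁻⁵ T.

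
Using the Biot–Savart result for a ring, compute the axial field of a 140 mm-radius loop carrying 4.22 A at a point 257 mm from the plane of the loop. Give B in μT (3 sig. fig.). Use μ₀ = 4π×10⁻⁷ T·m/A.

B ≈ 2.07 μT

On the axis of a circular loop, B = μ₀IR² / [2(R²+z²)^(3/2)].
R² + z² = (0.14)² + (0.257)² = 0.08565 m², and (R²+z²)^(3/2) = 2.51×10⁻² m³.
B = (4π×10⁻⁷ × 4.22 × 0.0196) / (2 × 2.51×10⁻²) = 2.07×10⁻⁶ T.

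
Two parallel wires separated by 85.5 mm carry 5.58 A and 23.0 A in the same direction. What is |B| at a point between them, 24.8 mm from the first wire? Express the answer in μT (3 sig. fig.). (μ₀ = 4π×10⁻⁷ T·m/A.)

B ≈ 30.8 μT

Each long wire gives B = μ₀I/(2πd). Distances are d₁ = 0.0248 m and d₂ = 0.0607 m.
B₁ = 4.50×10⁻⁵ T, B₂ = 7.58×10⁻⁵ T.
Between parallel currents the two contributions point in opposite directions, so they subtract. B = |B₁ − B₂| = |4.50×10⁻⁵ − 7.58×10⁻⁵| = 3.08×10⁻⁵ T.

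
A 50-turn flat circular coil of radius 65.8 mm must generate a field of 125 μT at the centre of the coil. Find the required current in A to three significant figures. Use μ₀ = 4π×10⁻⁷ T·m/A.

I ≈ 0.262 A

For an N-turn coil, B = Nμ₀I/(2R) with R = 0.0658 m, so I = 2RB/(Nμ₀) = 2 × 0.0658 × 1.25×10⁻⁴ / (50 × 4π×10⁻⁷) = 0.262 A.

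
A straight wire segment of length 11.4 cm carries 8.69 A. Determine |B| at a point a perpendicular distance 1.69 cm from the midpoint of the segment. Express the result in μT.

B ≈ 98.6 μT

For a finite straight segment, B = (μ₀I/4πd)(sinθ₁ + sinθ₂), where θ₁, θ₂ are the angles from the perpendicular to each end.
The perpendicular from the point meets the wire at its midpoint, so each end is L/2 = 0.057 m away along the wire.
sinθ₁ = 0.057/√(0.057²+0.0169²) = 0.9587; sinθ₂ = 0.057/√(0.057²+0.0169²) = 0.9587.
B = (4π×10⁻⁷ × 8.69) / (4π × 0.0169) × (0.9587 + 0.9587) = 9.86×10⁻⁵ T.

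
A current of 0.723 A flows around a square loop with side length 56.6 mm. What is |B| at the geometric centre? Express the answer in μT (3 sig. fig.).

Each side is a finite straight segment at perpendicular distance d = a/(2 tan(π/4)) = 0.0283 m from the centre, with end-angles ±π/4.
One side contributes B₁ = (μ₀I/4πd)·2 sin(π/4) = 3.61×10⁻⁶ T.
All 4 sides add in the same direction: B = 4 × 3.61×10⁻⁶ = 1.45×10⁻⁵ T.

B ≈ 14.5 μT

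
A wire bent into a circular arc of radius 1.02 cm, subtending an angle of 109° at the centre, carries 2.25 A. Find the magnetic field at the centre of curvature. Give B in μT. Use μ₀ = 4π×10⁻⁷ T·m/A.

B ≈ 42.0 μT

The Biot–Savart field of a circular arc at its centre is B = μ₀Iφ/(4πR), with φ = 1.902 rad.
B = (4π×10⁻⁷ × 2.25 × 1.902) / (4π × 0.0102) = 4.20×10⁻⁵ T.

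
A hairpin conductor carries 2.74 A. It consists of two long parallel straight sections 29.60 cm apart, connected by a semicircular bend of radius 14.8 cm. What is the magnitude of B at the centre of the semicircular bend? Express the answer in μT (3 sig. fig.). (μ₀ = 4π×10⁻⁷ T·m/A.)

The semicircular arc contributes B_arc = μ₀I·π/(4πR) = μ₀I/(4R) = 5.82×10⁻⁶ T.
Each semi-infinite lead is at perpendicular distance R = 0.148 m from the centre, with the perpendicular foot at its near end, so it contributes μ₀I/(4πR); both point the same way, together 3.70×10⁻⁶ T.
Arc and leads all point the same direction: B = 5.82×10⁻⁶ + 3.70×10⁻⁶ = 9.52×10⁻⁶ T.

B ≈ 9.52 μT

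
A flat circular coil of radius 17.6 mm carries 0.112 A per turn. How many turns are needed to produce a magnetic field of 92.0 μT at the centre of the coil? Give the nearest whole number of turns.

For an N-turn coil, B = Nμ₀I/(2R). A single turn gives B₁ = 4.00×10⁻⁶ T with R = 0.0176 m.
N = B/B₁ = 9.20×10⁻⁵ / 4.00×10⁻⁶ = 23.01.

N = 23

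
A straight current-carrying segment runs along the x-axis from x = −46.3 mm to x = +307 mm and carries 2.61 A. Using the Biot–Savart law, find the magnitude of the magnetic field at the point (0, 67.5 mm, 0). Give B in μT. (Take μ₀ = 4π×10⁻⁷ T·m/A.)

For a finite straight segment, B = (μ₀I/4πd)(sinθ₁ + sinθ₂), where θ₁, θ₂ are the angles from the perpendicular to each end.
The perpendicular distance is d = 0.0675 m; the end-offsets along the wire are a = 0.0463 m and b = 0.307 m.
sinθ₁ = 0.0463/√(0.0463²+0.0675²) = 0.5656; sinθ₂ = 0.307/√(0.307²+0.0675²) = 0.9767.
B = (4π×10⁻⁷ × 2.61) / (4π × 0.0675) × (0.5656 + 0.9767) = 5.96×10⁻⁶ T.

B ≈ 5.96 μT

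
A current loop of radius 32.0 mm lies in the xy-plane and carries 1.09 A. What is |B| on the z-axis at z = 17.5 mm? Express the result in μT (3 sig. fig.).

On the axis of a circular loop, B = μ₀IR² / [2(R²+z²)^(3/2)].
R² + z² = (0.032)² + (0.0175)² = 0.00133 m², and (R²+z²)^(3/2) = 4.85×10⁻⁵ m³.
B = (4π×10⁻⁷ × 1.09 × 0.001024) / (2 × 4.85×10⁻⁵) = 1.45×10⁻⁵ T.

B ≈ 14.5 μT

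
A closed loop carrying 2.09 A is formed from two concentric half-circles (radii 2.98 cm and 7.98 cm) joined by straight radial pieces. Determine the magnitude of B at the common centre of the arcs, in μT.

B ≈ 13.8 μT

The radial connectors point toward the centre, so dl × r̂ = 0 and they contribute nothing.
Each semicircle gives μ₀I/(4R): inner arc 2.20×10⁻⁵ T, outer arc 8.23×10⁻⁶ T.
The two arcs carry current in opposite angular senses, so their fields oppose: B = |2.20×10⁻⁵ − 8.23×10⁻⁶| = 1.38×10⁻⁵ T.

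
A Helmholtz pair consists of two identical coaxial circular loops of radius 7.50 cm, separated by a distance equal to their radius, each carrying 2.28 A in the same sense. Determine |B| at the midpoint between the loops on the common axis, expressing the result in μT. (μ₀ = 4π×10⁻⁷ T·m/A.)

Each loop contributes B = μ₀IR²/[2(R²+z²)^(3/2)] on the axis, with z measured from that loop.
Loop 1 (z = 0.0375 m): B₁ = 1.37×10⁻⁵ T. Loop 2 (z = 0.0375 m): B₂ = 1.37×10⁻⁵ T.
The fields add: B = B₁ + B₂ = 2.73×10⁻⁵ T.

B ≈ 27.3 μT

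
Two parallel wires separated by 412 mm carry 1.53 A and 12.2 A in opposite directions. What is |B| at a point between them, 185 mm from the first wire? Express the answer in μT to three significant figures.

B ≈ 12.4 μT

Each long wire gives B = μ₀I/(2πd). Distances are d₁ = 0.185 m and d₂ = 0.227 m.
B₁ = 1.65×10⁻⁶ T, B₂ = 1.07×10⁻⁵ T.
Between antiparallel currents both contributions point the same way, so they add. B = B₁ + B₂ = 1.65×10⁻⁶ + 1.07×10⁻⁵ = 1.24×10⁻⁵ T.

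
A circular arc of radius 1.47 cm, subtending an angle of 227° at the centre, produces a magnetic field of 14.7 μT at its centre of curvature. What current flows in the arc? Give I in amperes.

For a circular arc, B = μ₀Iφ/(4πR) with φ in radians; here φ = 3.962 rad.
So I = 4πRB/(μ₀φ) = 4π × 0.0147 × 1.47×10⁻⁵ / (4π×10⁻⁷ × 3.962) = 0.545 A.

I ≈ 0.545 A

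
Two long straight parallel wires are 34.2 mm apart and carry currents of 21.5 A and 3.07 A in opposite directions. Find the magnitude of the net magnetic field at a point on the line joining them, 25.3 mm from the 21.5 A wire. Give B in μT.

Each long wire gives B = μ₀I/(2πd). Distances are d₁ = 0.0253 m and d₂ = 0.0089 m.
B₁ = 1.70×10⁻⁴ T, B₂ = 6.90×10⁻⁵ T.
Between antiparallel currents both contributions point the same way, so they add. B = B₁ + B₂ = 1.70×10⁻⁴ + 6.90×10⁻⁵ = 2.39×10⁻⁴ T.

B ≈ 239 μT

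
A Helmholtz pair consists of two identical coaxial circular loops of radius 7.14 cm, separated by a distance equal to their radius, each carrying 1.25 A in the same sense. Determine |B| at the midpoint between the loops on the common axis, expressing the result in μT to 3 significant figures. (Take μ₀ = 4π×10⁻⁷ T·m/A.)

B ≈ 15.7 μT

Each loop contributes B = μ₀IR²/[2(R²+z²)^(3/2)] on the axis, with z measured from that loop.
Loop 1 (z = 0.0357 m): B₁ = 7.87×10⁻⁶ T. Loop 2 (z = 0.0357 m): B₂ = 7.87×10⁻⁶ T.
The fields add: B = B₁ + B₂ = 1.57×10⁻⁵ T.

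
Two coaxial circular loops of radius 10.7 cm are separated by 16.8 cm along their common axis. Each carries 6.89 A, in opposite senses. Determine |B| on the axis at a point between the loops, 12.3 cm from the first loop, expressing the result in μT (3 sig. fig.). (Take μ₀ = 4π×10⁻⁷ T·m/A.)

B ≈ 20.3 μT

Each loop contributes B = μ₀IR²/[2(R²+z²)^(3/2)] on the axis, with z measured from that loop.
Loop 1 (z = 0.123 m): B₁ = 1.14×10⁻⁵ T. Loop 2 (z = 0.045 m): B₂ = 3.17×10⁻⁵ T.
The fields oppose: B = |B₁ − B₂| = 2.03×10⁻⁵ T.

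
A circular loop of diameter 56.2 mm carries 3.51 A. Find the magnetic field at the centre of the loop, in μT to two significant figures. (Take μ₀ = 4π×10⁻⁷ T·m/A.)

At the centre of a circular loop the Biot–Savart law gives B = μ₀I/(2R) (so R = 0.0281 m).
B = (4π×10⁻⁷ × 3.51) / (2 × 0.0281) = 7.85×10⁻⁵ T.

B ≈ 78 μT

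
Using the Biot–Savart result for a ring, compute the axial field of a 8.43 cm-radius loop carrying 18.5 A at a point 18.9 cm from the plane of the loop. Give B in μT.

B ≈ 9.32 μT

On the axis of a circular loop, B = μ₀IR² / [2(R²+z²)^(3/2)].
R² + z² = (0.0843)² + (0.189)² = 0.04283 m², and (R²+z²)^(3/2) = 8.86×10⁻³ m³.
B = (4π×10⁻⁷ × 18.5 × 0.007106) / (2 × 8.86×10⁻³) = 9.32×10⁻⁶ T.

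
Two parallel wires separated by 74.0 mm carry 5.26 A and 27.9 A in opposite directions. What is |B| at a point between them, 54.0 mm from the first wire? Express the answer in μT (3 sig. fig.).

B ≈ 298 μT

Each long wire gives B = μ₀I/(2πd). Distances are d₁ = 0.054 m and d₂ = 0.02 m.
B₁ = 1.95×10⁻⁵ T, B₂ = 2.79×10⁻⁴ T.
Between antiparallel currents both contributions point the same way, so they add. B = B₁ + B₂ = 1.95×10⁻⁵ + 2.79×10⁻⁴ = 2.98×10⁻⁴ T.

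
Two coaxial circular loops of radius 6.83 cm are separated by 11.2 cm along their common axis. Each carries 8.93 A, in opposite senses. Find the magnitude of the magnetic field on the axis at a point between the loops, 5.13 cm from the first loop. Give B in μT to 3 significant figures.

Each loop contributes B = μ₀IR²/[2(R²+z²)^(3/2)] on the axis, with z measured from that loop.
Loop 1 (z = 0.0513 m): B₁ = 4.20×10⁻⁵ T. Loop 2 (z = 0.0607 m): B₂ = 3.43×10⁻⁵ T.
The fields oppose: B = |B₁ − B₂| = 7.69×10⁻⁶ T.

B ≈ 7.69 μT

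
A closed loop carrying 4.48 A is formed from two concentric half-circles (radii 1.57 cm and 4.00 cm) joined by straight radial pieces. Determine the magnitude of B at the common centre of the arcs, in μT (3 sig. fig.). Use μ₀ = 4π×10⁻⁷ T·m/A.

The radial connectors point toward the centre, so dl × r̂ = 0 and they contribute nothing.
Each semicircle gives μ₀I/(4R): inner arc 8.96×10⁻⁵ T, outer arc 3.52×10⁻⁵ T.
The two arcs carry current in opposite angular senses, so their fields oppose: B = |8.96×10⁻⁵ − 3.52×10⁻⁵| = 5.45×10⁻⁵ T.

B ≈ 54.5 μT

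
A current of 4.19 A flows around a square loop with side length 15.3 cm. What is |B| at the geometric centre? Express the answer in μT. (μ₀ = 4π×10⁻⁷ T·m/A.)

B ≈ 31.0 μT

Each side is a finite straight segment at perpendicular distance d = a/(2 tan(π/4)) = 0.0765 m from the centre, with end-angles ±π/4.
One side contributes B₁ = (μ₀I/4πd)·2 sin(π/4) = 7.75×10⁻⁶ T.
All 4 sides add in the same direction: B = 4 × 7.75×10⁻⁶ = 3.10×10⁻⁵ T.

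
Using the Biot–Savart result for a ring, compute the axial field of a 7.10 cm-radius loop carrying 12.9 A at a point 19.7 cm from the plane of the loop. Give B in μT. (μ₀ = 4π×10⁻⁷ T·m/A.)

B ≈ 4.45 μT

On the axis of a circular loop, B = μ₀IR² / [2(R²+z²)^(3/2)].
R² + z² = (0.071)² + (0.197)² = 0.04385 m², and (R²+z²)^(3/2) = 9.18×10⁻³ m³.
B = (4π×10⁻⁷ × 12.9 × 0.005041) / (2 × 9.18×10⁻³) = 4.45×10⁻⁶ T.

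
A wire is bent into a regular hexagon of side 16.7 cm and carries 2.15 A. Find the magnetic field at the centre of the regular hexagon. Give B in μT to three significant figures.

B ≈ 8.92 μT

Each side is a finite straight segment at perpendicular distance d = a/(2 tan(π/6)) = 0.1446 m from the centre, with end-angles ±π/6.
One side contributes B₁ = (μ₀I/4πd)·2 sin(π/6) = 1.49×10⁻⁶ T.
All 6 sides add in the same direction: B = 6 × 1.49×10⁻⁶ = 8.92×10⁻⁶ T.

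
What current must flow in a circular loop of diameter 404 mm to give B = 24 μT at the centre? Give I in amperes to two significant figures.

I ≈ 7.7 A

At the centre of a circular loop B = μ₀I/(2R), so I = 2RB/μ₀.
With R = 0.202 m, I = 2 × 0.202 × 2.40×10⁻⁵ / (4π×10⁻⁷) = 7.72 A.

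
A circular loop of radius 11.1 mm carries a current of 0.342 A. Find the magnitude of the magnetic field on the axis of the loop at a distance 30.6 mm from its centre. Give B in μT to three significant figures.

B ≈ 0.768 μT

On the axis of a circular loop, B = μ₀IR² / [2(R²+z²)^(3/2)].
R² + z² = (0.0111)² + (0.0306)² = 0.00106 m², and (R²+z²)^(3/2) = 3.45×10⁻⁵ m³.
B = (4π×10⁻⁷ × 0.342 × 0.0001232) / (2 × 3.45×10⁻⁵) = 7.68×10⁻⁷ T.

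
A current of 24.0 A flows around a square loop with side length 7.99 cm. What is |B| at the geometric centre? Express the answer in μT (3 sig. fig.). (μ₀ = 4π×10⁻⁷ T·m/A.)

B ≈ 340 μT

Each side is a finite straight segment at perpendicular distance d = a/(2 tan(π/4)) = 0.03995 m from the centre, with end-angles ±π/4.
One side contributes B₁ = (μ₀I/4πd)·2 sin(π/4) = 8.50×10⁻⁵ T.
All 4 sides add in the same direction: B = 4 × 8.50×10⁻⁵ = 3.40×10⁻⁴ T.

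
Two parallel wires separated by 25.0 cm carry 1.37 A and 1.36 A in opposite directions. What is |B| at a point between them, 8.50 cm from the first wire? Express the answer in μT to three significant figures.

Each long wire gives B = μ₀I/(2πd). Distances are d₁ = 0.085 m and d₂ = 0.165 m.
B₁ = 3.22×10⁻⁶ T, B₂ = 1.65×10⁻⁶ T.
Between antiparallel currents both contributions point the same way, so they add. B = B₁ + B₂ = 3.22×10⁻⁶ + 1.65×10⁻⁶ = 4.87×10⁻⁶ T.

B ≈ 4.87 μT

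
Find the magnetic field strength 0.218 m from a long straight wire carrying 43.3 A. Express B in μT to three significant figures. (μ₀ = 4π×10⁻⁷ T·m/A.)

B ≈ 39.7 μT

For an infinitely long straight wire, B = μ₀I/(2πd).
B = (4π×10⁻⁷ × 43.3) / (2π × 0.218) = 3.97×10⁻⁵ T.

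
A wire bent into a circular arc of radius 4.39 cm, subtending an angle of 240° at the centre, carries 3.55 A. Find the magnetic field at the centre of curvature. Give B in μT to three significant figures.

B ≈ 33.9 μT

The Biot–Savart field of a circular arc at its centre is B = μ₀Iφ/(4πR), with φ = 4.189 rad.
B = (4π×10⁻⁷ × 3.55 × 4.189) / (4π × 0.0439) = 3.39×10⁻⁵ T.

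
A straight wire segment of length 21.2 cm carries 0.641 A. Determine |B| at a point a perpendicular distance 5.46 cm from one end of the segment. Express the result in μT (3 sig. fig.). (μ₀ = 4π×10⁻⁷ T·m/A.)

For a finite straight segment, B = (μ₀I/4πd)(sinθ₁ + sinθ₂), where θ₁, θ₂ are the angles from the perpendicular to each end.
The perpendicular foot is at one end, so the two end-offsets along the wire are 0 and L = 0.212 m.
sinθ₁ = 0/√(0²+0.0546²) = 0.0000; sinθ₂ = 0.212/√(0.212²+0.0546²) = 0.9684.
B = (4π×10⁻⁷ × 0.641) / (4π × 0.0546) × (0.0000 + 0.9684) = 1.14×10⁻⁶ T.

B ≈ 1.14 μT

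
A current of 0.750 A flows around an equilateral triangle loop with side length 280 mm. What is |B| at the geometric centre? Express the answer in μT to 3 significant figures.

B ≈ 4.82 μT

Each side is a finite straight segment at perpendicular distance d = a/(2 tan(π/3)) = 0.08083 m from the centre, with end-angles ±π/3.
One side contributes B₁ = (μ₀I/4πd)·2 sin(π/3) = 1.61×10⁻⁶ T.
All 3 sides add in the same direction: B = 3 × 1.61×10⁻⁶ = 4.82×10⁻⁶ T.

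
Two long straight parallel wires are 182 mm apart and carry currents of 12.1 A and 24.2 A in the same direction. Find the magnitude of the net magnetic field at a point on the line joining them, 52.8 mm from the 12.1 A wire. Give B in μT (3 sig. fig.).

Each long wire gives B = μ₀I/(2πd). Distances are d₁ = 0.0528 m and d₂ = 0.1292 m.
B₁ = 4.58×10⁻⁵ T, B₂ = 3.75×10⁻⁵ T.
Between parallel currents the two contributions point in opposite directions, so they subtract. B = |B₁ − B₂| = |4.58×10⁻⁵ − 3.75×10⁻⁵| = 8.37×10⁻⁶ T.

B ≈ 8.37 μT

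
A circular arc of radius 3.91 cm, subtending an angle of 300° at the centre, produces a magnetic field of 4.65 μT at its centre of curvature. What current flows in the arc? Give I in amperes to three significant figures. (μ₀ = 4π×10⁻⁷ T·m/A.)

For a circular arc, B = μ₀Iφ/(4πR) with φ in radians; here φ = 5.236 rad.
So I = 4πRB/(μ₀φ) = 4π × 0.0391 × 4.65×10⁻⁶ / (4π×10⁻⁷ × 5.236) = 0.347 A.

I ≈ 0.347 A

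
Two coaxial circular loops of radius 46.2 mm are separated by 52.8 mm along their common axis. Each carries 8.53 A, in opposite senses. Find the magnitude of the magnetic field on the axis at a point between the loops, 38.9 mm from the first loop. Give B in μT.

B ≈ 49.9 μT

Each loop contributes B = μ₀IR²/[2(R²+z²)^(3/2)] on the axis, with z measured from that loop.
Loop 1 (z = 0.0389 m): B₁ = 5.19×10⁻⁵ T. Loop 2 (z = 0.0139 m): B₂ = 1.02×10⁻⁴ T.
The fields oppose: B = |B₁ − B₂| = 4.99×10⁻⁵ T.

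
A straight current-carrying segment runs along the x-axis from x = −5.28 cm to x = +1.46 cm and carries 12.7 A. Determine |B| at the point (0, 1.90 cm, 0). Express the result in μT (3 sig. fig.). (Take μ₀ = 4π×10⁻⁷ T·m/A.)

For a finite straight segment, B = (μ₀I/4πd)(sinθ₁ + sinθ₂), where θ₁, θ₂ are the angles from the perpendicular to each end.
The perpendicular distance is d = 0.019 m; the end-offsets along the wire are a = 0.0528 m and b = 0.0146 m.
sinθ₁ = 0.0528/√(0.0528²+0.019²) = 0.9409; sinθ₂ = 0.0146/√(0.0146²+0.019²) = 0.6093.
B = (4π×10⁻⁷ × 12.7) / (4π × 0.019) × (0.9409 + 0.6093) = 1.04×10⁻⁴ T.

B ≈ 104 μT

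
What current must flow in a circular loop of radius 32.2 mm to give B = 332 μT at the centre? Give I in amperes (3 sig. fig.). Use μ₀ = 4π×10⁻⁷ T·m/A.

At the centre of a circular loop B = μ₀I/(2R), so I = 2RB/μ₀.
With R = 0.0322 m, I = 2 × 0.0322 × 3.32×10⁻⁴ / (4π×10⁻⁷) = 17.0 A.

I ≈ 17.0 A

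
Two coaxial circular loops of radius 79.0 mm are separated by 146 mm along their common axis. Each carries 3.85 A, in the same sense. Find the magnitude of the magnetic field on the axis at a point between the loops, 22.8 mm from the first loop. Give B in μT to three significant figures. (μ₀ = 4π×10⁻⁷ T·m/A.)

B ≈ 32.0 μT

Each loop contributes B = μ₀IR²/[2(R²+z²)^(3/2)] on the axis, with z measured from that loop.
Loop 1 (z = 0.0228 m): B₁ = 2.72×10⁻⁵ T. Loop 2 (z = 0.1232 m): B₂ = 4.82×10⁻⁶ T.
The fields add: B = B₁ + B₂ = 3.20×10⁻⁵ T.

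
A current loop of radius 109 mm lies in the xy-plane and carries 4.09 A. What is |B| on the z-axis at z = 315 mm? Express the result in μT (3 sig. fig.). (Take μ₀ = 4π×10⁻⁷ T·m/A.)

B ≈ 0.824 μT

On the axis of a circular loop, B = μ₀IR² / [2(R²+z²)^(3/2)].
R² + z² = (0.109)² + (0.315)² = 0.1111 m², and (R²+z²)^(3/2) = 3.70×10⁻² m³.
B = (4π×10⁻⁷ × 4.09 × 0.01188) / (2 × 3.70×10⁻²) = 8.24×10⁻⁷ T.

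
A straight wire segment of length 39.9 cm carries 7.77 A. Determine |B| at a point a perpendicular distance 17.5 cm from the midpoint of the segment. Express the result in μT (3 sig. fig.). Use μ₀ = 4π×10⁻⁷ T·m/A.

For a finite straight segment, B = (μ₀I/4πd)(sinθ₁ + sinθ₂), where θ₁, θ₂ are the angles from the perpendicular to each end.
The perpendicular from the point meets the wire at its midpoint, so each end is L/2 = 0.1995 m away along the wire.
sinθ₁ = 0.1995/√(0.1995²+0.175²) = 0.7518; sinθ₂ = 0.1995/√(0.1995²+0.175²) = 0.7518.
B = (4π×10⁻⁷ × 7.77) / (4π × 0.175) × (0.7518 + 0.7518) = 6.68×10⁻⁶ T.

B ≈ 6.68 μT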